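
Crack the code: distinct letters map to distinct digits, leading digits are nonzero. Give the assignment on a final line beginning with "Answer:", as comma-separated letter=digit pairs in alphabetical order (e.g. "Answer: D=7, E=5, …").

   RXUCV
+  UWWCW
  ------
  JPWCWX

Step 1. [col 1: V + W ≡ X (mod 10)] several values work for V in column 1 (V + W ≡ X (mod 10), carry-in 0); try V=5 ⇒ V=5.
Step 2. [col 1: V + W ≡ X (mod 10)] several values work for X in column 1 (V + W ≡ X (mod 10), carry-in 0); try X=9. So X=9.
Step 3. [col 1: V + W ≡ X (mod 10)] in column 1 we have V+W≡X with carry-in 0; given V=5, X=9 and digits 5,9 already taken and all letters distinct, that pins W to 4 ⇒ W=4.
Step 4. [col 2: C + C ≡ W (mod 10)] several values work for C in column 2 (C + C ≡ W (mod 10), carry-in 0); try C=2. So C=2.
Step 5. [J] J is the leading digit of a 6-digit sum of two 5-digit numbers; the final carry is exactly 1. So J=1.
Step 6. [col 3: U + W ≡ C (mod 10)] in column 3 we have U+W≡C with carry-in 0; given W=4, C=2 and digits 1,2,4,5,9 already taken and all letters distinct, that pins U to 8 ⇒ U=8.
Step 7. [col 5: R + U ≡ P (mod 10)] column 5: given U=8, carry-in 1, and digits 1,2,4,5,8,9 already taken and all letters distinct, R+U≡P (mod 10) forces R=7. So R=7.
Step 8. [col 5: R + U ≡ P (mod 10)] in column 5 we have R+U≡P with carry-in 1; given R=7, U=8 and digits 1,2,4,5,7,8,9 already taken and all letters distinct, that pins P to 6, so P=6.

Answer: C=2, J=1, P=6, R=7, U=8, V=5, W=4, X=9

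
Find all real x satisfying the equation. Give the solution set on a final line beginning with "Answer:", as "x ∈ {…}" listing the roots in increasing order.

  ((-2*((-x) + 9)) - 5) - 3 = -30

Step 1. [((-2*((-x) + 9)) - 5) - 3 = -30] peel the -3: add 3 from each side. So sub: (-2*((-x) + 9)) - 5 = -27.
Step 2. [(-2*((-x) + 9)) - 5 = -27] peel the -5: add 5 from each side, so sub: -2*((-x) + 9) = -22.
Step 3. [-2*((-x) + 9) = -22] divide by the outer -2 ⇒ div: (-x) + 9 = 11.
Step 4. [(-x) + 9 = 11] peel the +9: subtract 9 from each side. So sub: -x = 2.
Step 5. [-x = 2] LHS negated; negate both sides ⇒ neg: x = -2.

Answer: x ∈ {-2}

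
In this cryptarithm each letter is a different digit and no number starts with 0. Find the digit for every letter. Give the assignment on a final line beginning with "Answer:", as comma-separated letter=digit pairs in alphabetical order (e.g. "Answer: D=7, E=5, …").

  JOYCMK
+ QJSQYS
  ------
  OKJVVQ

Step 1. [col 1: K + S ≡ Q (mod 10)] column 1 (K + S ≡ Q (mod 10), carry-in 0) doesn't pin Q yet; pick Q=5 and continue, so Q=5.
Step 2. [col 1: K + S ≡ Q (mod 10)] no forcing yet in column 1 (carry-in 0); K=8 is free and consistent — try it, so K=8.
Step 3. [col 1: K + S ≡ Q (mod 10)] column 1 reads K+S+carry(0)=Q with K=8, Q=5; with digits 5,8 already taken and all letters distinct, the only value for S is 7 ⇒ S=7.
Step 4. [col 2: M + Y ≡ V (mod 10)] M=0 is one option consistent with column 2 (M + Y ≡ V (mod 10), carry-in 1) — take it. So M=0.
Step 5. [col 2: M + Y ≡ V (mod 10)] no forcing yet in column 2 (carry-in 1); Y=3 is free and consistent — try it ⇒ Y=3.
Step 6. [col 2: M + Y ≡ V (mod 10)] from column 2 (M=0, Y=3, carry-in 1, digits 0,3,5,7,8 already taken and all letters distinct): V must equal 4. So V=4.
Step 7. [col 3: C + Q ≡ V (mod 10)] column 3: given Q=5, V=4, carry-in 0, and digits 0,3,4,5,7,8 already taken and all letters distinct, C+Q≡V (mod 10) forces C=9, so C=9.
Step 8. [col 4: Y + S ≡ J (mod 10)] from column 4 (Y=3, S=7, carry-in 1, digits 0,3,4,5,7,8,9 already taken and all letters distinct): J must equal 1, so J=1.
Step 9. [col 5: O + J ≡ K (mod 10)] column 5: given J=1, K=8, carry-in 1, and digits 0,1,3,4,5,7,8,9 already taken and all letters distinct, O+J≡K (mod 10) forces O=6, so O=6.

Answer: C=9, J=1, K=8, M=0, O=6, Q=5, S=7, V=4, Y=3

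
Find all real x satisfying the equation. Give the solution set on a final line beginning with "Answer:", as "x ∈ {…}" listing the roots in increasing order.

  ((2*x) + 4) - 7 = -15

Step 1. [((2*x) + 4) - 7 = -15] peel the -7: add 7 from each side, so sub: (2*x) + 4 = -8.
Step 2. [(2*x) + 4 = -8] common factor 2 (LHS and -8) — divide through, so factor: x + 2 = -4.
Step 3. [x + 2 = -4] the outer +2 inverts by subtracting 2, so sub: x = -6.

Answer: x ∈ {-6}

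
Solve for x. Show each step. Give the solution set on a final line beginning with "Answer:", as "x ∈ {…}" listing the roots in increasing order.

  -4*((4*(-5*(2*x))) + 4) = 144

Step 1. [-4*((4*(-5*(2*x))) + 4) = 144] -4·(inner) — divide through by -4 ⇒ div: (4*(-5*(2*x))) + 4 = -36.
Step 2. [(4*(-5*(2*x))) + 4 = -36] common factor 4 (LHS and -36) — divide through. So factor: (-5*(2*x)) + 1 = -9.
Step 3. [(-5*(2*x)) + 1 = -9] +1 is outermost — subtract 1 both sides, so sub: -5*(2*x) = -10.
Step 4. [-5*(2*x) = -10] -5 out front; divide by -5, so div: 2*x = 2.
Step 5. [2*x = 2] 2·(inner) — divide through by 2 ⇒ div: x = 1.

Answer: x ∈ {1}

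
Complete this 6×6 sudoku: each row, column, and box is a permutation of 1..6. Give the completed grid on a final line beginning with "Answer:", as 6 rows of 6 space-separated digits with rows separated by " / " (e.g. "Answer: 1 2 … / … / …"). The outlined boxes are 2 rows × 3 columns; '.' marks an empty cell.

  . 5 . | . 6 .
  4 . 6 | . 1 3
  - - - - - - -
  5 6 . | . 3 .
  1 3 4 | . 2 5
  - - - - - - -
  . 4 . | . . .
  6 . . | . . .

Step 1. [r6c2∈{1,2}] r6c2 is the only open cell in col 2 admitting 1. So r6c2=1.
Step 2. [r5c5∈{5}] r5c5 is down to just 5 ⇒ r5c5=5.
Step 3. [r3c3∈{2}] r3c3's peers cover all but 2. So r3c3=2.
Step 4. [r5c3∈{3}] r5c3 is down to just 3 ⇒ r5c3=3.
Step 5. [r5c6∈{1,2,6}] r5c6 is the only open cell in col 6 admitting 6. So r5c6=6.
Step 6. [r5c1∈{2}] nothing but 2 survives at r5c1 ⇒ r5c1=2.
Step 7. [r6c5∈{4}] r6c5 has the single candidate 4. So r6c5=4.
Step 8. [r6c6∈{2}] r6c6's peers cover all but 2, so r6c6=2.
Step 9. [r1c4∈{2,4}] r1c4 is the only open cell in row 1 admitting 2. So r1c4=2.
Step 10. [r3c4∈{1,4}] across col 4, 4 lands solely at r3c4 ⇒ r3c4=4.
Step 11. [r3c6∈{1}] r3c6 has the single candidate 1, so r3c6=1.
Step 12. [r1c3∈{1}] only 1 remains possible at r1c3. So r1c3=1.
Step 13. [r1c6∈{4}] r1c6 is down to just 4 ⇒ r1c6=4.
Step 14. [r6c4∈{3}] r6c4's peers cover all but 3 ⇒ r6c4=3.
Step 15. [r5c4∈{1}] nothing but 1 survives at r5c4 ⇒ r5c4=1.
Step 16. [r6c3∈{5}] only 5 remains possible at r6c3. So r6c3=5.
Step 17. [r1c1∈{3}] r1c1 has the single candidate 3, so r1c1=3.
Step 18. [r2c2∈{2}] r2c2's peers cover all but 2, so r2c2=2.
Step 19. [r4c4∈{6}] nothing but 6 survives at r4c4. So r4c4=6.
Step 20. [r2c4∈{5}] r2c4 has the single candidate 5. So r2c4=5.

Answer: 3 5 1 2 6 4 / 4 2 6 5 1 3 / 5 6 2 4 3 1 / 1 3 4 6 2 5 / 2 4 3 1 5 6 / 6 1 5 3 4 2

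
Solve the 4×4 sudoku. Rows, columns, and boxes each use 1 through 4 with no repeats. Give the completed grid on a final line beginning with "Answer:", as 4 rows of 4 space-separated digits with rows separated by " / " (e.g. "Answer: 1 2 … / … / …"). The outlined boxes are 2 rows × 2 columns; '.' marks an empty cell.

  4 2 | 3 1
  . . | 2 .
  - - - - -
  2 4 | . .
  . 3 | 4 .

Step 1. [r2c1∈{1,3}] r2c1 is the only open cell in row 2 admitting 3 ⇒ r2c1=3.
Step 2. [r4c1∈{1}] r4c1's peers cover all but 1 ⇒ r4c1=1.
Step 3. [r2c4∈{4}] r2c4's peers cover all but 4. So r2c4=4.
Step 4. [r4c4∈{2}] nothing but 2 survives at r4c4, so r4c4=2.
Step 5. [r3c4∈{3}] nothing but 3 survives at r3c4, so r3c4=3.
Step 6. [r2c2∈{1}] only 1 remains possible at r2c2, so r2c2=1.
Step 7. [r3c3∈{1}] r3c3 has the single candidate 1. So r3c3=1.

Answer: 4 2 3 1 / 3 1 2 4 / 2 4 1 3 / 1 3 4 2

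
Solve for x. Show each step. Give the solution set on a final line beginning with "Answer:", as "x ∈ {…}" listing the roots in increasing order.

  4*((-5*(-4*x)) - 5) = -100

Step 1. [4*((-5*(-4*x)) - 5) = -100] leading coefficient 4: divide by 4, so div: (-5*(-4*x)) - 5 = -25.
Step 2. [(-5*(-4*x)) - 5 = -25] the outer -5 inverts by adding 5 ⇒ sub: -5*(-4*x) = -20.
Step 3. [-5*(-4*x) = -20] divide by the outer -5 ⇒ div: -4*x = 4.
Step 4. [-4*x = 4] divide by the outer -4. So div: x = -1.

Answer: x ∈ {-1}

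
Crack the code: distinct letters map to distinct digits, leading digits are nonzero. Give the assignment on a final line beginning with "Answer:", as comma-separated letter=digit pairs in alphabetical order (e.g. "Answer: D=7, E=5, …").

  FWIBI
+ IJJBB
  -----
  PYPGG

Step 1. [col 1: I + B ≡ G (mod 10)] several values work for G in column 1 (I + B ≡ G (mod 10), carry-in 0); try G=3 ⇒ G=3.
Step 2. [col 1: I + B ≡ G (mod 10)] B=6 is one option consistent with column 1 (I + B ≡ G (mod 10), carry-in 0) — take it ⇒ B=6.
Step 3. [col 1: I + B ≡ G (mod 10)] column 1 reads I+B+carry(0)=G with B=6, G=3; with digits 3,6 already taken and all letters distinct, the only value for I is 7, so I=7.
Step 4. [col 3: I + J ≡ P (mod 10)] several values work for J in column 3 (I + J ≡ P (mod 10), carry-in 1); try J=1, so J=1.
Step 5. [col 3: I + J ≡ P (mod 10)] from column 3 (I=7, J=1, carry-in 1, digits 1,3,6,7 already taken and all letters distinct): P must equal 9, so P=9.
Step 6. [col 4: W + J ≡ Y (mod 10)] column 4: given J=1, carry-in 0, and digits 1,3,6,7,9 already taken and all letters distinct, W+J≡Y (mod 10) forces Y=5, so Y=5.
Step 7. [col 4: W + J ≡ Y (mod 10)] in column 4 we have W+J≡Y with carry-in 0; given J=1, Y=5 and digits 1,3,5,6,7,9 already taken and all letters distinct, that pins W to 4, so W=4.
Step 8. [col 5: F + I ≡ P (mod 10)] from column 5 (I=7, P=9, carry-in 0, digits 1,3,4,5,6,7,9 already taken and all letters distinct): F must equal 2 ⇒ F=2.

Answer: B=6, F=2, G=3, I=7, J=1, P=9, W=4, Y=5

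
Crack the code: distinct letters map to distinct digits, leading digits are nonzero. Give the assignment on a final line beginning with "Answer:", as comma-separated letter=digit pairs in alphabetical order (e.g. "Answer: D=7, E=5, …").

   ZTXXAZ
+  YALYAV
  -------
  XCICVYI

Step 1. [X] X is the leading digit of a 7-digit sum of two 6-digit numbers; the final carry is exactly 1, so X=1.
Step 2. [col 1: Z + V ≡ I (mod 10)] several values work for Z in column 1 (Z + V ≡ I (mod 10), carry-in 0); try Z=5. So Z=5.
Step 3. [col 1: Z + V ≡ I (mod 10)] V=9 is one option consistent with column 1 (Z + V ≡ I (mod 10), carry-in 0) — take it ⇒ V=9.
Step 4. [col 1: Z + V ≡ I (mod 10)] column 1 reads Z+V+carry(0)=I with Z=5, V=9; with digits 1,5,9 already taken and all letters distinct, the only value for I is 4 ⇒ I=4.
Step 5. [col 2: A + A ≡ Y (mod 10)] no forcing yet in column 2 (carry-in 1); A=8 is free and consistent — try it. So A=8.
Step 6. [col 2: A + A ≡ Y (mod 10)] column 2 reads A+A+carry(1)=Y with A=8; with digits 1,4,5,8,9 already taken and all letters distinct, the only value for Y is 7 ⇒ Y=7.
Step 7. [col 4: X + L ≡ C (mod 10)] column 4: given X=1, carry-in 0, and digits 1,4,5,7,8,9 already taken and all letters distinct, X+L≡C (mod 10) forces L=2. So L=2.
Step 8. [col 4: X + L ≡ C (mod 10)] from column 4 (X=1, L=2, carry-in 0, digits 1,2,4,5,7,8,9 already taken and all letters distinct): C must equal 3, so C=3.
Step 9. [col 5: T + A ≡ I (mod 10)] column 5 reads T+A+carry(0)=I with A=8, I=4; with digits 1,2,3,4,5,7,8,9 already taken and all letters distinct, the only value for T is 6, so T=6.

Answer: A=8, C=3, I=4, L=2, T=6, V=9, X=1, Y=7, Z=5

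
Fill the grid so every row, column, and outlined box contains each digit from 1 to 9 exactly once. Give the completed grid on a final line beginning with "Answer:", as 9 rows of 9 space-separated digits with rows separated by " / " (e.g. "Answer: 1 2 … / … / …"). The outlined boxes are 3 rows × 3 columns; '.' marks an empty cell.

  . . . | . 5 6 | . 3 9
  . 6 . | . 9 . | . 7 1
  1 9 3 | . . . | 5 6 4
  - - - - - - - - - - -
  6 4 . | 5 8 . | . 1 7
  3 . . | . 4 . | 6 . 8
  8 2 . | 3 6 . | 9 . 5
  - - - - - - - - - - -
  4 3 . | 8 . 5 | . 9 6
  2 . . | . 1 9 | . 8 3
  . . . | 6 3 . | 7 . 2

Step 1. [r4c6∈{2}] only 2 remains possible at r4c6. So r4c6=2.
Step 2. [r1c4∈{1,2,4,7}] 1 has one home in row 1: r1c4 ⇒ r1c4=1.
Step 3. [r9c8∈{4,5}] r9c8 is the only open cell in col 8 admitting 5. So r9c8=5.
Step 4. [r1c3∈{2,4,7,8}] r1c3 is the only open cell in row 1 admitting 4, so r1c3=4.
Step 5. [r2c3∈{2,5,8}] 2 has one home in col 3: r2c3 ⇒ r2c3=2.
Step 6. [r1c2∈{7,8}] across box 1, 8 lands solely at r1c2. So r1c2=8.
Step 7. [r9c2∈{1}] r9c2's peers cover all but 1, so r9c2=1.
Step 8. [r7c3∈{7}] r7c3's peers cover all but 7 ⇒ r7c3=7.
Step 9. [r6c6∈{1,7}] in row 6, 7 fits only at r6c6, so r6c6=7.
Step 10. [r2c4∈{4}] nothing but 4 survives at r2c4, so r2c4=4.
Step 11. [r3c4∈{2,7}] col 4 places 2 nowhere but r3c4, so r3c4=2.
Step 12. [r8c2∈{5}] r8c2 is down to just 5, so r8c2=5.
Step 13. [r5c3∈{1,5,9}] across row 5, 5 lands solely at r5c3. So r5c3=5.
Step 14. [r3c6∈{8}] only 8 remains possible at r3c6 ⇒ r3c6=8.
Step 15. [r9c1∈{9}] r9c1's peers cover all but 9, so r9c1=9.
Step 16. [r2c1∈{5}] nothing but 5 survives at r2c1, so r2c1=5.
Step 17. [r1c1∈{7}] nothing but 7 survives at r1c1 ⇒ r1c1=7.
Step 18. [r8c4∈{7}] r8c4's peers cover all but 7 ⇒ r8c4=7.
Step 19. [r7c5∈{2}] only 2 remains possible at r7c5. So r7c5=2.
Step 20. [r6c8∈{4}] only 4 remains possible at r6c8 ⇒ r6c8=4.
Step 21. [r9c6∈{4}] nothing but 4 survives at r9c6. So r9c6=4.
Step 22. [r5c4∈{9}] only 9 remains possible at r5c4. So r5c4=9.
Step 23. [r6c3∈{1}] r6c3 has the single candidate 1 ⇒ r6c3=1.
Step 24. [r4c7∈{3}] r4c7's peers cover all but 3, so r4c7=3.
Step 25. [r9c3∈{8}] r9c3 is down to just 8, so r9c3=8.
Step 26. [r1c7∈{2}] only 2 remains possible at r1c7, so r1c7=2.
Step 27. [r7c7∈{1}] r7c7 has the single candidate 1 ⇒ r7c7=1.
Step 28. [r8c3∈{6}] r8c3 is down to just 6 ⇒ r8c3=6.
Step 29. [r2c7∈{8}] nothing but 8 survives at r2c7. So r2c7=8.
Step 30. [r3c5∈{7}] r3c5 is down to just 7 ⇒ r3c5=7.
Step 31. [r5c8∈{2}] r5c8 has the single candidate 2 ⇒ r5c8=2.
Step 32. [r8c7∈{4}] r8c7 is down to just 4 ⇒ r8c7=4.
Step 33. [r2c6∈{3}] nothing but 3 survives at r2c6, so r2c6=3.
Step 34. [r5c6∈{1}] nothing but 1 survives at r5c6 ⇒ r5c6=1.
Step 35. [r5c2∈{7}] only 7 remains possible at r5c2, so r5c2=7.
Step 36. [r4c3∈{9}] only 9 remains possible at r4c3. So r4c3=9.

Answer: 7 8 4 1 5 6 2 3 9 / 5 6 2 4 9 3 8 7 1 / 1 9 3 2 7 8 5 6 4 / 6 4 9 5 8 2 3 1 7 / 3 7 5 9 4 1 6 2 8 / 8 2 1 3 6 7 9 4 5 / 4 3 7 8 2 5 1 9 6 / 2 5 6 7 1 9 4 8 3 / 9 1 8 6 3 4 7 5 2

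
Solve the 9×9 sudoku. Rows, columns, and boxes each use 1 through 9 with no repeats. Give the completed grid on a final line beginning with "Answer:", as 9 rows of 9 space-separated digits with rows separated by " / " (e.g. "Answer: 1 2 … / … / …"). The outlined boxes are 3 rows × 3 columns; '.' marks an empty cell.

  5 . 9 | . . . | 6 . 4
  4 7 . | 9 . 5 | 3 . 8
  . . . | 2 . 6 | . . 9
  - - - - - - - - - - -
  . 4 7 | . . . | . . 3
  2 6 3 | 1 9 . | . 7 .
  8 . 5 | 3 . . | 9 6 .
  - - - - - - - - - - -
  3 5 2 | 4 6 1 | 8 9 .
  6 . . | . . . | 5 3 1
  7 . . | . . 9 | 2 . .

Step 1. [r3c1∈{1}] r3c1 has the single candidate 1. So r3c1=1.
Step 2. [r4c8∈{1,2,5,8}] 8 has one home in col 8: r4c8, so r4c8=8.
Step 3. [r1c6∈{3,7,8}] col 6 places 3 nowhere but r1c6 ⇒ r1c6=3.
Step 4. [r3c3∈{8}] r3c3's peers cover all but 8, so r3c3=8.
Step 5. [r4c6∈{2}] r4c6 has the single candidate 2 ⇒ r4c6=2.
Step 6. [r2c5∈{1}] only 1 remains possible at r2c5. So r2c5=1.
Step 7. [r5c6∈{4,8}] row 5 places 8 nowhere but r5c6, so r5c6=8.
Step 8. [r8c6∈{7}] only 7 remains possible at r8c6, so r8c6=7.
Step 9. [r8c4∈{8}] nothing but 8 survives at r8c4. So r8c4=8.
Step 10. [r6c5∈{4,7}] r6c5 is the only open cell in row 6 admitting 7. So r6c5=7.
Step 11. [r9c3∈{1,4}] 1 has one home in col 3: r9c3. So r9c3=1.
Step 12. [r4c5∈{5}] r4c5's peers cover all but 5, so r4c5=5.
Step 13. [r1c2∈{2}] r1c2's peers cover all but 2. So r1c2=2.
Step 14. [r1c5∈{8}] nothing but 8 survives at r1c5, so r1c5=8.
Step 15. [r9c5∈{3}] r9c5 has the single candidate 3 ⇒ r9c5=3.
Step 16. [r9c9∈{6}] r9c9 is down to just 6. So r9c9=6.
Step 17. [r2c3∈{6}] r2c3's peers cover all but 6 ⇒ r2c3=6.
Step 18. [r6c9∈{2}] r6c9's peers cover all but 2, so r6c9=2.
Step 19. [r9c8∈{4}] r9c8's peers cover all but 4, so r9c8=4.
Step 20. [r1c4∈{7}] r1c4 has the single candidate 7. So r1c4=7.
Step 21. [r8c3∈{4}] r8c3 is down to just 4 ⇒ r8c3=4.
Step 22. [r8c2∈{9}] only 9 remains possible at r8c2, so r8c2=9.
Step 23. [r4c1∈{9}] r4c1 is down to just 9 ⇒ r4c1=9.
Step 24. [r4c4∈{6}] r4c4 is down to just 6 ⇒ r4c4=6.
Step 25. [r5c7∈{4}] r5c7's peers cover all but 4. So r5c7=4.
Step 26. [r9c2∈{8}] r9c2 is down to just 8 ⇒ r9c2=8.
Step 27. [r5c9∈{5}] r5c9's peers cover all but 5. So r5c9=5.
Step 28. [r2c8∈{2}] r2c8 has the single candidate 2 ⇒ r2c8=2.
Step 29. [r3c8∈{5}] r3c8's peers cover all but 5, so r3c8=5.
Step 30. [r3c5∈{4}] r3c5 is down to just 4. So r3c5=4.
Step 31. [r6c2∈{1}] r6c2's peers cover all but 1 ⇒ r6c2=1.
Step 32. [r8c5∈{2}] r8c5 is down to just 2. So r8c5=2.
Step 33. [r6c6∈{4}] r6c6 is down to just 4. So r6c6=4.
Step 34. [r3c2∈{3}] r3c2 has the single candidate 3 ⇒ r3c2=3.
Step 35. [r4c7∈{1}] r4c7 has the single candidate 1. So r4c7=1.
Step 36. [r9c4∈{5}] r9c4's peers cover all but 5 ⇒ r9c4=5.
Step 37. [r1c8∈{1}] only 1 remains possible at r1c8, so r1c8=1.
Step 38. [r3c7∈{7}] nothing but 7 survives at r3c7. So r3c7=7.
Step 39. [r7c9∈{7}] only 7 remains possible at r7c9. So r7c9=7.

Answer: 5 2 9 7 8 3 6 1 4 / 4 7 6 9 1 5 3 2 8 / 1 3 8 2 4 6 7 5 9 / 9 4 7 6 5 2 1 8 3 / 2 6 3 1 9 8 4 7 5 / 8 1 5 3 7 4 9 6 2 / 3 5 2 4 6 1 8 9 7 / 6 9 4 8 2 7 5 3 1 / 7 8 1 5 3 9 2 4 6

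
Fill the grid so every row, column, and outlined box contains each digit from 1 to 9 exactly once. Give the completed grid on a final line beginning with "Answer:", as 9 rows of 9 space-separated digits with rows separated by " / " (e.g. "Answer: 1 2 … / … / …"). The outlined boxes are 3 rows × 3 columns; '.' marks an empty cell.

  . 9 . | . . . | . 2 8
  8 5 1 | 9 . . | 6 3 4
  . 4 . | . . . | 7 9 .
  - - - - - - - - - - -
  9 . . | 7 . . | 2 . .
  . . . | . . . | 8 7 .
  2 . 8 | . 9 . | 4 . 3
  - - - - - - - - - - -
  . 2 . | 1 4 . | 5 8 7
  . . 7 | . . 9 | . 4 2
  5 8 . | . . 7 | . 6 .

Step 1. [r5c1∈{1,3,4,6}] 4 has one home in col 1: r5c1 ⇒ r5c1=4.
Step 2. [r3c9∈{1,5}] r3c9 is the only open cell in box 3 admitting 5 ⇒ r3c9=5.
Step 3. [r4c6∈{1,3,4,5,6,8}] r4c6 is the only open cell in row 4 admitting 4. So r4c6=4.
Step 4. [r4c5∈{1,3,5,6,8}] row 4 places 8 nowhere but r4c5 ⇒ r4c5=8.
Step 5. [r3c6∈{1,2,3,6,8}] in col 6, 8 fits only at r3c6. So r3c6=8.
Step 6. [r3c5∈{1,2,3,6}] 1 has one home in row 3: r3c5, so r3c5=1.
Step 7. [r8c1∈{1,3,6}] in col 1, 1 fits only at r8c1, so r8c1=1.
Step 8. [r8c7∈{3}] r8c7 is down to just 3 ⇒ r8c7=3.
Step 9. [r8c2∈{6}] r8c2 has the single candidate 6, so r8c2=6.
Step 10. [r7c1∈{3}] r7c1 has the single candidate 3, so r7c1=3.
Step 11. [r3c1∈{6}] only 6 remains possible at r3c1. So r3c1=6.
Step 12. [r1c3∈{3}] r1c3's peers cover all but 3 ⇒ r1c3=3.
Step 13. [r5c6∈{1,2,3,5,6}] col 6 places 3 nowhere but r5c6 ⇒ r5c6=3.
Step 14. [r6c6∈{1,5,6}] col 6 places 1 nowhere but r6c6 ⇒ r6c6=1.
Step 15. [r4c8∈{1,5}] 1 has one home in col 8: r4c8 ⇒ r4c8=1.
Step 16. [r6c4∈{5,6}] in row 6, 6 fits only at r6c4 ⇒ r6c4=6.
Step 17. [r8c5∈{5}] nothing but 5 survives at r8c5 ⇒ r8c5=5.
Step 18. [r5c4∈{2,5}] across box 5, 5 lands solely at r5c4. So r5c4=5.
Step 19. [r9c7∈{1,9}] in col 7, 9 fits only at r9c7, so r9c7=9.
Step 20. [r1c5∈{6,7}] across col 5, 6 lands solely at r1c5 ⇒ r1c5=6.
Step 21. [r4c9∈{6}] r4c9's peers cover all but 6, so r4c9=6.
Step 22. [r9c5∈{2,3}] across col 5, 3 lands solely at r9c5 ⇒ r9c5=3.
Step 23. [r2c6∈{2}] r2c6 is down to just 2. So r2c6=2.
Step 24. [r2c5∈{7}] only 7 remains possible at r2c5 ⇒ r2c5=7.
Step 25. [r9c3∈{4}] r9c3 is down to just 4, so r9c3=4.
Step 26. [r8c4∈{8}] r8c4 has the single candidate 8, so r8c4=8.
Step 27. [r3c3∈{2}] only 2 remains possible at r3c3 ⇒ r3c3=2.
Step 28. [r4c2∈{3}] nothing but 3 survives at r4c2. So r4c2=3.
Step 29. [r5c2∈{1}] only 1 remains possible at r5c2. So r5c2=1.
Step 30. [r6c2∈{7}] r6c2 is down to just 7. So r6c2=7.
Step 31. [r5c5∈{2}] r5c5 is down to just 2 ⇒ r5c5=2.
Step 32. [r7c6∈{6}] nothing but 6 survives at r7c6, so r7c6=6.
Step 33. [r7c3∈{9}] nothing but 9 survives at r7c3, so r7c3=9.
Step 34. [r1c4∈{4}] r1c4 has the single candidate 4. So r1c4=4.
Step 35. [r6c8∈{5}] r6c8 is down to just 5. So r6c8=5.
Step 36. [r5c3∈{6}] r5c3 has the single candidate 6 ⇒ r5c3=6.
Step 37. [r1c1∈{7}] r1c1 has the single candidate 7. So r1c1=7.
Step 38. [r1c7∈{1}] nothing but 1 survives at r1c7, so r1c7=1.
Step 39. [r4c3∈{5}] r4c3 is down to just 5. So r4c3=5.
Step 40. [r5c9∈{9}] r5c9 has the single candidate 9, so r5c9=9.
Step 41. [r3c4∈{3}] r3c4's peers cover all but 3, so r3c4=3.
Step 42. [r1c6∈{5}] r1c6 has the single candidate 5, so r1c6=5.
Step 43. [r9c4∈{2}] only 2 remains possible at r9c4 ⇒ r9c4=2.
Step 44. [r9c9∈{1}] r9c9 has the single candidate 1, so r9c9=1.

Answer: 7 9 3 4 6 5 1 2 8 / 8 5 1 9 7 2 6 3 4 / 6 4 2 3 1 8 7 9 5 / 9 3 5 7 8 4 2 1 6 / 4 1 6 5 2 3 8 7 9 / 2 7 8 6 9 1 4 5 3 / 3 2 9 1 4 6 5 8 7 / 1 6 7 8 5 9 3 4 2 / 5 8 4 2 3 7 9 6 1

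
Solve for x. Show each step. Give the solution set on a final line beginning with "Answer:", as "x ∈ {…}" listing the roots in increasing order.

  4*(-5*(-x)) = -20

Step 1. [4*(-5*(-x)) = -20] LHS = 4·(…); ÷4 both sides, so div: -5*(-x) = -5.
Step 2. [-5*(-x) = -5] leading coefficient -5: divide by -5, so div: -x = 1.
Step 3. [-x = 1] flip signs both sides. So neg: x = -1.

Answer: x ∈ {-1}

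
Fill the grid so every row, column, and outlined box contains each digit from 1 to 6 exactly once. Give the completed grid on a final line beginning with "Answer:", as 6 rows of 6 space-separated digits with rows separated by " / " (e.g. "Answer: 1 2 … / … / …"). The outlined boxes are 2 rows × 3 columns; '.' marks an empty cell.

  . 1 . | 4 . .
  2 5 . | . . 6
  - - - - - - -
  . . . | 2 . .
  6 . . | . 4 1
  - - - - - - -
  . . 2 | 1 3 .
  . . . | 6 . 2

Step 1. [r6c5∈{5}] r6c5 has the single candidate 5. So r6c5=5.
Step 2. [r1c1∈{3}] nothing but 3 survives at r1c1, so r1c1=3.
Step 3. [r3c6∈{3,5}] col 6 places 3 nowhere but r3c6 ⇒ r3c6=3.
Step 4. [r3c2∈{4}] nothing but 4 survives at r3c2, so r3c2=4.
Step 5. [r5c1∈{4,5}] across row 5, 5 lands solely at r5c1 ⇒ r5c1=5.
Step 6. [r3c3∈{1,5}] in row 3, 5 fits only at r3c3, so r3c3=5.
Step 7. [r6c3∈{1,3,4}] r6c3 is the only open cell in col 3 admitting 1 ⇒ r6c3=1.
Step 8. [r6c2∈{3}] r6c2's peers cover all but 3 ⇒ r6c2=3.
Step 9. [r2c4∈{3}] r2c4 is down to just 3, so r2c4=3.
Step 10. [r4c3∈{3}] only 3 remains possible at r4c3, so r4c3=3.
Step 11. [r1c3∈{6}] only 6 remains possible at r1c3, so r1c3=6.
Step 12. [r4c2∈{2}] nothing but 2 survives at r4c2. So r4c2=2.
Step 13. [r4c4∈{5}] r4c4 is down to just 5. So r4c4=5.
Step 14. [r6c1∈{4}] r6c1's peers cover all but 4 ⇒ r6c1=4.
Step 15. [r3c1∈{1}] r3c1 is down to just 1 ⇒ r3c1=1.
Step 16. [r2c5∈{1}] r2c5's peers cover all but 1. So r2c5=1.
Step 17. [r1c6∈{5}] r1c6's peers cover all but 5 ⇒ r1c6=5.
Step 18. [r5c6∈{4}] nothing but 4 survives at r5c6. So r5c6=4.
Step 19. [r5c2∈{6}] nothing but 6 survives at r5c2. So r5c2=6.
Step 20. [r3c5∈{6}] r3c5's peers cover all but 6 ⇒ r3c5=6.
Step 21. [r1c5∈{2}] nothing but 2 survives at r1c5 ⇒ r1c5=2.
Step 22. [r2c3∈{4}] only 4 remains possible at r2c3. So r2c3=4.

Answer: 3 1 6 4 2 5 / 2 5 4 3 1 6 / 1 4 5 2 6 3 / 6 2 3 5 4 1 / 5 6 2 1 3 4 / 4 3 1 6 5 2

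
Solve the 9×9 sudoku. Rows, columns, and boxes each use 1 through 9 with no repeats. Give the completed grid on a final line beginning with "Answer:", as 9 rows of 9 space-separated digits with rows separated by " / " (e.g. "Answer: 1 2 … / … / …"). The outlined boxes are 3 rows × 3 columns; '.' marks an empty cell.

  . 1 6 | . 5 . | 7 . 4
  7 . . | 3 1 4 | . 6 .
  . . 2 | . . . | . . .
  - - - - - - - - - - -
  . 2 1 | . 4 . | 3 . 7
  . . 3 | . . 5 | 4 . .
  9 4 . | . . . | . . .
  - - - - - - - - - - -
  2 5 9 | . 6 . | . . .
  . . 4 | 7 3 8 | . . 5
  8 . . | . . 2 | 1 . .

Step 1. [r1c6∈{9}] r1c6 has the single candidate 9. So r1c6=9.
Step 2. [r4c6∈{6}] r4c6 has the single candidate 6, so r4c6=6.
Step 3. [r7c7∈{8}] only 8 remains possible at r7c7 ⇒ r7c7=8.
Step 4. [r9c2∈{3,6,7}] in box 7, 3 fits only at r9c2, so r9c2=3.
Step 5. [r1c4∈{2,8}] in box 2, 2 fits only at r1c4, so r1c4=2.
Step 6. [r1c8∈{3,8}] 8 has one home in row 1: r1c8. So r1c8=8.
Step 7. [r4c4∈{8,9}] across row 4, 8 lands solely at r4c4 ⇒ r4c4=8.
Step 8. [r4c8∈{5,9}] r4c8 is the only open cell in row 4 admitting 9 ⇒ r4c8=9.
Step 9. [r6c4∈{1}] r6c4's peers cover all but 1. So r6c4=1.
Step 10. [r8c7∈{2,6,9}] 9 has one home in row 8: r8c7, so r8c7=9.
Step 11. [r6c7∈{2,5,6}] 6 has one home in col 7: r6c7 ⇒ r6c7=6.
Step 12. [r5c2∈{6,7,8}] in col 2, 7 fits only at r5c2 ⇒ r5c2=7.
Step 13. [r3c7∈{5}] r3c7 has the single candidate 5. So r3c7=5.
Step 14. [r7c8∈{3,4,7}] across row 7, 7 lands solely at r7c8. So r7c8=7.
Step 15. [r3c8∈{1,3}] 3 has one home in col 8: r3c8, so r3c8=3.
Step 16. [r6c3∈{5,8}] r6c3 is the only open cell in box 4 admitting 8, so r6c3=8.
Step 17. [r6c9∈{2}] nothing but 2 survives at r6c9 ⇒ r6c9=2.
Step 18. [r2c9∈{9}] r2c9 is down to just 9 ⇒ r2c9=9.
Step 19. [r3c6∈{7}] nothing but 7 survives at r3c6, so r3c6=7.
Step 20. [r5c4∈{9}] r5c4's peers cover all but 9 ⇒ r5c4=9.
Step 21. [r8c1∈{1,6}] row 8 places 1 nowhere but r8c1, so r8c1=1.
Step 22. [r3c9∈{1}] r3c9's peers cover all but 1 ⇒ r3c9=1.
Step 23. [r2c2∈{8}] only 8 remains possible at r2c2. So r2c2=8.
Step 24. [r7c4∈{4}] r7c4 has the single candidate 4. So r7c4=4.
Step 25. [r6c6∈{3}] r6c6 has the single candidate 3 ⇒ r6c6=3.
Step 26. [r8c8∈{2}] r8c8 is down to just 2 ⇒ r8c8=2.
Step 27. [r3c4∈{6}] r3c4's peers cover all but 6. So r3c4=6.
Step 28. [r8c2∈{6}] r8c2 is down to just 6 ⇒ r8c2=6.
Step 29. [r5c1∈{6}] nothing but 6 survives at r5c1 ⇒ r5c1=6.
Step 30. [r4c1∈{5}] r4c1 is down to just 5. So r4c1=5.
Step 31. [r3c5∈{8}] r3c5 has the single candidate 8, so r3c5=8.
Step 32. [r9c5∈{9}] r9c5 is down to just 9, so r9c5=9.
Step 33. [r2c3∈{5}] nothing but 5 survives at r2c3 ⇒ r2c3=5.
Step 34. [r5c5∈{2}] r5c5 has the single candidate 2 ⇒ r5c5=2.
Step 35. [r9c3∈{7}] nothing but 7 survives at r9c3. So r9c3=7.
Step 36. [r6c5∈{7}] r6c5 has the single candidate 7, so r6c5=7.
Step 37. [r6c8∈{5}] r6c8 is down to just 5, so r6c8=5.
Step 38. [r3c1∈{4}] nothing but 4 survives at r3c1. So r3c1=4.
Step 39. [r9c9∈{6}] r9c9 is down to just 6. So r9c9=6.
Step 40. [r3c2∈{9}] r3c2 is down to just 9, so r3c2=9.
Step 41. [r9c8∈{4}] nothing but 4 survives at r9c8. So r9c8=4.
Step 42. [r1c1∈{3}] r1c1 is down to just 3. So r1c1=3.
Step 43. [r7c9∈{3}] r7c9 is down to just 3. So r7c9=3.
Step 44. [r9c4∈{5}] r9c4 has the single candidate 5 ⇒ r9c4=5.
Step 45. [r5c9∈{8}] r5c9's peers cover all but 8. So r5c9=8.
Step 46. [r2c7∈{2}] r2c7 has the single candidate 2, so r2c7=2.
Step 47. [r7c6∈{1}] r7c6 has the single candidate 1. So r7c6=1.
Step 48. [r5c8∈{1}] only 1 remains possible at r5c8, so r5c8=1.

Answer: 3 1 6 2 5 9 7 8 4 / 7 8 5 3 1 4 2 6 9 / 4 9 2 6 8 7 5 3 1 / 5 2 1 8 4 6 3 9 7 / 6 7 3 9 2 5 4 1 8 / 9 4 8 1 7 3 6 5 2 / 2 5 9 4 6 1 8 7 3 / 1 6 4 7 3 8 9 2 5 / 8 3 7 5 9 2 1 4 6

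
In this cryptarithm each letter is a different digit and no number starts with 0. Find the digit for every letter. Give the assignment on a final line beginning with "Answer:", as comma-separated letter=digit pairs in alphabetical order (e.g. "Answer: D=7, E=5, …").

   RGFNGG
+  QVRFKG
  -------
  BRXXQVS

Step 1. [col 1: G + G ≡ S (mod 10)] several values work for S in column 1 (G + G ≡ S (mod 10), carry-in 0); try S=4. So S=4.
Step 2. [B] the sum has 7 digits but both addends have 6; that extra leading digit B is the final carry, namely 1, so B=1.
Step 3. [col 1: G + G ≡ S (mod 10)] several values work for G in column 1 (G + G ≡ S (mod 10), carry-in 0); try G=7, so G=7.
Step 4. [col 2: G + K ≡ V (mod 10)] several values work for V in column 2 (G + K ≡ V (mod 10), carry-in 1); try V=8, so V=8.
Step 5. [col 2: G + K ≡ V (mod 10)] column 2: given G=7, V=8, carry-in 1, and digits 1,4,7,8 already taken and all letters distinct, G+K≡V (mod 10) forces K=0 ⇒ K=0.
Step 6. [col 3: N + F ≡ Q (mod 10)] several values work for N in column 3 (N + F ≡ Q (mod 10), carry-in 0); try N=6. So N=6.
Step 7. [col 3: N + F ≡ Q (mod 10)] several values work for Q in column 3 (N + F ≡ Q (mod 10), carry-in 0); try Q=9 ⇒ Q=9.
Step 8. [col 3: N + F ≡ Q (mod 10)] column 3: given N=6, Q=9, carry-in 0, and digits 0,1,4,6,7,8,9 already taken and all letters distinct, N+F≡Q (mod 10) forces F=3. So F=3.
Step 9. [col 4: F + R ≡ X (mod 10)] in column 4 we have F+R≡X with carry-in 0; given F=3 and digits 0,1,3,4,6,7,8,9 already taken and all letters distinct, that pins R to 2 ⇒ R=2.
Step 10. [col 4: F + R ≡ X (mod 10)] from column 4 (F=3, R=2, carry-in 0, digits 0,1,2,3,4,6,7,8,9 already taken and all letters distinct): X must equal 5 ⇒ X=5.

Answer: B=1, F=3, G=7, K=0, N=6, Q=9, R=2, S=4, V=8, X=5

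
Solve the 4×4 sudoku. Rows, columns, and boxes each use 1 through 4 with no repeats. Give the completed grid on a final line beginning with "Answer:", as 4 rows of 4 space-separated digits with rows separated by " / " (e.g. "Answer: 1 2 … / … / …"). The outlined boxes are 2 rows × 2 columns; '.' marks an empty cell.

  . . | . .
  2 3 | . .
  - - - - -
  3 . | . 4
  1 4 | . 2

Step 1. [r2c4∈{1}] r2c4 has the single candidate 1. So r2c4=1.
Step 2. [r1c3∈{2,3,4}] in row 1, 2 fits only at r1c3 ⇒ r1c3=2.
Step 3. [r3c2∈{2}] only 2 remains possible at r3c2. So r3c2=2.
Step 4. [r2c3∈{4}] r2c3 has the single candidate 4. So r2c3=4.
Step 5. [r1c2∈{1}] r1c2 has the single candidate 1 ⇒ r1c2=1.
Step 6. [r3c3∈{1}] only 1 remains possible at r3c3, so r3c3=1.
Step 7. [r1c1∈{4}] only 4 remains possible at r1c1, so r1c1=4.
Step 8. [r4c3∈{3}] only 3 remains possible at r4c3. So r4c3=3.
Step 9. [r1c4∈{3}] nothing but 3 survives at r1c4, so r1c4=3.

Answer: 4 1 2 3 / 2 3 4 1 / 3 2 1 4 / 1 4 3 2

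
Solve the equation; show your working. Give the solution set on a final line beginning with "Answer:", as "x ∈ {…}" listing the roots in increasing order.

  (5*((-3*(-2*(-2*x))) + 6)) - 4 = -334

Step 1. [(5*((-3*(-2*(-2*x))) + 6)) - 4 = -334] the outer -4 inverts by adding 4 ⇒ sub: 5*((-3*(-2*(-2*x))) + 6) = -330.
Step 2. [5*((-3*(-2*(-2*x))) + 6) = -330] divide by the outer 5 ⇒ div: (-3*(-2*(-2*x))) + 6 = -66.
Step 3. [(-3*(-2*(-2*x))) + 6 = -66] common factor -3 (LHS and -66) — divide through ⇒ factor: (-2*(-2*x)) - 2 = 22.
Step 4. [(-2*(-2*x)) - 2 = 22] -2 | LHS and -2 | 22: pull -2 out ⇒ factor: (-2*x) + 1 = -11.
Step 5. [(-2*x) + 1 = -11] peel the +1: subtract 1 from each side. So sub: -2*x = -12.
Step 6. [-2*x = -12] leading coefficient -2: divide by -2, so div: x = 6.

Answer: x ∈ {6}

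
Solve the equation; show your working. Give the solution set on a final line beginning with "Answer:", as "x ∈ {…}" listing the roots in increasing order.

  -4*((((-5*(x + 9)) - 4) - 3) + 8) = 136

Step 1. [-4*((((-5*(x + 9)) - 4) - 3) + 8) = 136] -4 out front; divide by -4, so div: (((-5*(x + 9)) - 4) - 3) + 8 = -34.
Step 2. [(((-5*(x + 9)) - 4) - 3) + 8 = -34] +8 is outermost — subtract 8 both sides ⇒ sub: ((-5*(x + 9)) - 4) - 3 = -42.
Step 3. [((-5*(x + 9)) - 4) - 3 = -42] peel the -3: add 3 from each side. So sub: (-5*(x + 9)) - 4 = -39.
Step 4. [(-5*(x + 9)) - 4 = -39] add 4: x sits inside (… - 4). So sub: -5*(x + 9) = -35.
Step 5. [-5*(x + 9) = -35] -5·(inner) — divide through by -5. So div: x + 9 = 7.
Step 6. [x + 9 = 7] +9 is outermost — subtract 9 both sides. So sub: x = -2.

Answer: x ∈ {-2}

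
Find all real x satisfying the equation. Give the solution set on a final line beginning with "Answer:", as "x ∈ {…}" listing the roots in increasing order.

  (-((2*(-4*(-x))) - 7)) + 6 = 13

Step 1. [(-((2*(-4*(-x))) - 7)) + 6 = 13] the outer +6 inverts by subtracting 6. So sub: -((2*(-4*(-x))) - 7) = 7.
Step 2. [-((2*(-4*(-x))) - 7) = 7] leading − — multiply by −1. So neg: (2*(-4*(-x))) - 7 = -7.
Step 3. [(2*(-4*(-x))) - 7 = -7] 7 comes off first (add 7), so sub: 2*(-4*(-x)) = 0.
Step 4. [2*(-4*(-x)) = 0] 2·(inner) — divide through by 2, so div: -4*(-x) = 0.
Step 5. [-4*(-x) = 0] -4·(inner) — divide through by -4, so div: -x = 0.
Step 6. [-x = 0] leading − — multiply by −1, so neg: x = 0.

Answer: x ∈ {0}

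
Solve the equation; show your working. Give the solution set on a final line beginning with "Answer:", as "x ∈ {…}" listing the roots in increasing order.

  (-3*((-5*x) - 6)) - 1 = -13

Step 1. [(-3*((-5*x) - 6)) - 1 = -13] 1 comes off first (add 1) ⇒ sub: -3*((-5*x) - 6) = -12.
Step 2. [-3*((-5*x) - 6) = -12] leading coefficient -3: divide by -3, so div: (-5*x) - 6 = 4.
Step 3. [(-5*x) - 6 = 4] -6 is outermost — add 6 both sides ⇒ sub: -5*x = 10.
Step 4. [-5*x = 10] -5 out front; divide by -5, so div: x = -2.

Answer: x ∈ {-2}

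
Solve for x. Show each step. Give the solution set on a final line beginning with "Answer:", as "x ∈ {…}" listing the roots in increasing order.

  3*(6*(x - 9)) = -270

Step 1. [3*(6*(x - 9)) = -270] 3·(inner) — divide through by 3, so div: 6*(x - 9) = -90.
Step 2. [6*(x - 9) = -90] LHS = 6·(…); ÷6 both sides, so div: x - 9 = -15.
Step 3. [x - 9 = -15] peel the -9: add 9 from each side ⇒ sub: x = -6.

Answer: x ∈ {-6}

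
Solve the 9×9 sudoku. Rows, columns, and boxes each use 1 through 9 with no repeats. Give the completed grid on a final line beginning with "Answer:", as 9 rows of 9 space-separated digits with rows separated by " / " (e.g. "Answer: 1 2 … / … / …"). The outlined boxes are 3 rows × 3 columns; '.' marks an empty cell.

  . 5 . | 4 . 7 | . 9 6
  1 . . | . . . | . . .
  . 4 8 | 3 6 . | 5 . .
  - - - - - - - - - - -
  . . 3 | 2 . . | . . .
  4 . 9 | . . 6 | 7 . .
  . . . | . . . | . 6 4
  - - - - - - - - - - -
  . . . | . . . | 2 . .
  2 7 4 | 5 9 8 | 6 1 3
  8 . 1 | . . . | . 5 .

Step 1. [r4c8∈{8}] r4c8 has the single candidate 8 ⇒ r4c8=8.
Step 2. [r1c3∈{2}] r1c3 is down to just 2. So r1c3=2.
Step 3. [r1c1∈{3}] nothing but 3 survives at r1c1, so r1c1=3.
Step 4. [r7c9∈{7,8,9}] in row 7, 8 fits only at r7c9. So r7c9=8.
Step 5. [r6c2∈{1,2,8}] across row 6, 2 lands solely at r6c2, so r6c2=2.
Step 6. [r5c2∈{1,8}] r5c2 is the only open cell in col 2 admitting 8, so r5c2=8.
Step 7. [r5c4∈{1}] r5c4 is down to just 1 ⇒ r5c4=1.
Step 8. [r6c7∈{1,3,9}] r6c7 is the only open cell in row 6 admitting 1 ⇒ r6c7=1.
Step 9. [r2c7∈{3,4,8}] col 7 places 3 nowhere but r2c7. So r2c7=3.
Step 10. [r9c7∈{4,9}] r9c7 is the only open cell in col 7 admitting 4, so r9c7=4.
Step 11. [r7c8∈{7}] r7c8 is down to just 7 ⇒ r7c8=7.
Step 12. [r3c8∈{2}] only 2 remains possible at r3c8, so r3c8=2.
Step 13. [r7c4∈{6}] r7c4 is down to just 6, so r7c4=6.
Step 14. [r9c2∈{3,6,9}] in row 9, 6 fits only at r9c2. So r9c2=6.
Step 15. [r2c2∈{9}] nothing but 9 survives at r2c2 ⇒ r2c2=9.
Step 16. [r3c1∈{7}] r3c1 has the single candidate 7. So r3c1=7.
Step 17. [r4c5∈{4,5,7}] in row 4, 7 fits only at r4c5, so r4c5=7.
Step 18. [r6c1∈{5}] only 5 remains possible at r6c1, so r6c1=5.
Step 19. [r6c4∈{8,9}] r6c4 is the only open cell in col 4 admitting 9. So r6c4=9.
Step 20. [r6c6∈{3}] nothing but 3 survives at r6c6, so r6c6=3.
Step 21. [r1c5∈{1,8}] 1 has one home in row 1: r1c5. So r1c5=1.
Step 22. [r5c5∈{5}] r5c5 has the single candidate 5, so r5c5=5.
Step 23. [r9c5∈{2,3}] in row 9, 3 fits only at r9c5. So r9c5=3.
Step 24. [r2c5∈{2,8}] across col 5, 2 lands solely at r2c5. So r2c5=2.
Step 25. [r7c6∈{1,4}] in row 7, 1 fits only at r7c6, so r7c6=1.
Step 26. [r9c9∈{9}] r9c9 has the single candidate 9. So r9c9=9.
Step 27. [r7c1∈{9}] r7c1 is down to just 9 ⇒ r7c1=9.
Step 28. [r5c8∈{3}] only 3 remains possible at r5c8. So r5c8=3.
Step 29. [r2c8∈{4}] r2c8 is down to just 4. So r2c8=4.
Step 30. [r2c6∈{5}] only 5 remains possible at r2c6 ⇒ r2c6=5.
Step 31. [r2c4∈{8}] r2c4 is down to just 8 ⇒ r2c4=8.
Step 32. [r3c9∈{1}] only 1 remains possible at r3c9 ⇒ r3c9=1.
Step 33. [r3c6∈{9}] r3c6 has the single candidate 9, so r3c6=9.
Step 34. [r6c5∈{8}] nothing but 8 survives at r6c5. So r6c5=8.
Step 35. [r7c3∈{5}] nothing but 5 survives at r7c3, so r7c3=5.
Step 36. [r4c6∈{4}] r4c6's peers cover all but 4 ⇒ r4c6=4.
Step 37. [r2c3∈{6}] only 6 remains possible at r2c3. So r2c3=6.
Step 38. [r7c2∈{3}] only 3 remains possible at r7c2 ⇒ r7c2=3.
Step 39. [r2c9∈{7}] nothing but 7 survives at r2c9, so r2c9=7.
Step 40. [r1c7∈{8}] r1c7 is down to just 8. So r1c7=8.
Step 41. [r5c9∈{2}] only 2 remains possible at r5c9, so r5c9=2.
Step 42. [r4c9∈{5}] r4c9 is down to just 5. So r4c9=5.
Step 43. [r4c2∈{1}] r4c2's peers cover all but 1 ⇒ r4c2=1.
Step 44. [r9c4∈{7}] only 7 remains possible at r9c4 ⇒ r9c4=7.
Step 45. [r7c5∈{4}] only 4 remains possible at r7c5, so r7c5=4.
Step 46. [r6c3∈{7}] r6c3 is down to just 7. So r6c3=7.
Step 47. [r4c7∈{9}] r4c7 has the single candidate 9. So r4c7=9.
Step 48. [r9c6∈{2}] only 2 remains possible at r9c6, so r9c6=2.
Step 49. [r4c1∈{6}] r4c1 has the single candidate 6 ⇒ r4c1=6.

Answer: 3 5 2 4 1 7 8 9 6 / 1 9 6 8 2 5 3 4 7 / 7 4 8 3 6 9 5 2 1 / 6 1 3 2 7 4 9 8 5 / 4 8 9 1 5 6 7 3 2 / 5 2 7 9 8 3 1 6 4 / 9 3 5 6 4 1 2 7 8 / 2 7 4 5 9 8 6 1 3 / 8 6 1 7 3 2 4 5 9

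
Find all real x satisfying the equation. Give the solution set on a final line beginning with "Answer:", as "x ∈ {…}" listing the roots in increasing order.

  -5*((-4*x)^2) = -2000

Step 1. [-5*((-4*x)^2) = -2000] leading coefficient -5: divide by -5, so div: (-4*x)^2 = 400.
Step 2. [(-4*x)^2 = 400] 400 ≥ 0, LHS is (·)² — take ±√ ⇒ sqrt: -4*x = 20 or -20.
Step 3. [-4*x = 20 or -20] LHS = -4·(…); ÷-4 both sides ⇒ div: x = -5 or 5.

Answer: x ∈ {-5, 5}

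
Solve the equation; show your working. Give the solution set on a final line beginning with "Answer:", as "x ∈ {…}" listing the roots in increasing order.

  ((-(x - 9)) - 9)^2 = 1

Step 1. [((-(x - 9)) - 9)^2 = 1] LHS squared, RHS 1 ≥ 0: apply √ (±). So sqrt: (-(x - 9)) - 9 = 1 or -1.
Step 2. [(-(x - 9)) - 9 = 1 or -1] add 9: x sits inside (… - 9) ⇒ sub: -(x - 9) = 10 or 8.
Step 3. [-(x - 9) = 10 or 8] LHS negated; negate both sides. So neg: x - 9 = -10 or -8.
Step 4. [x - 9 = -10 or -8] -9 is outermost — add 9 both sides ⇒ sub: x = -1 or 1.

Answer: x ∈ {-1, 1}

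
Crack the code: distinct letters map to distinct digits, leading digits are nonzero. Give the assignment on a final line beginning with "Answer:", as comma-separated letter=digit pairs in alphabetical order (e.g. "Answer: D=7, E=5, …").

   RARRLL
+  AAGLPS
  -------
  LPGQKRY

Step 1. [col 1: L + S ≡ Y (mod 10)] several values work for Y in column 1 (L + S ≡ Y (mod 10), carry-in 0); try Y=6. So Y=6.
Step 2. [col 1: L + S ≡ Y (mod 10)] S=5 is one option consistent with column 1 (L + S ≡ Y (mod 10), carry-in 0) — take it. So S=5.
Step 3. [col 1: L + S ≡ Y (mod 10)] column 1 reads L+S+carry(0)=Y with S=5, Y=6; with digits 5,6 already taken and all letters distinct, the only value for L is 1, so L=1.
Step 4. [col 2: L + P ≡ R (mod 10)] P=2 is one option consistent with column 2 (L + P ≡ R (mod 10), carry-in 0) — take it. So P=2.
Step 5. [col 2: L + P ≡ R (mod 10)] from column 2 (L=1, P=2, carry-in 0, digits 1,2,5,6 already taken and all letters distinct): R must equal 3, so R=3.
Step 6. [col 3: R + L ≡ K (mod 10)] in column 3 we have R+L≡K with carry-in 0; given R=3, L=1 and digits 1,2,3,5,6 already taken and all letters distinct, that pins K to 4 ⇒ K=4.
Step 7. [col 4: R + G ≡ Q (mod 10)] in column 4 we have R+G≡Q with carry-in 0; given R=3 and digits 1,2,3,4,5,6 already taken and all letters distinct, that pins Q to 0, so Q=0.
Step 8. [col 4: R + G ≡ Q (mod 10)] column 4 reads R+G+carry(0)=Q with R=3, Q=0; with digits 0,1,2,3,4,5,6 already taken and all letters distinct, the only value for G is 7, so G=7.
Step 9. [col 5: A + A ≡ G (mod 10)] column 5 reads A+A+carry(1)=G with G=7; with digits 0,1,2,3,4,5,6,7 already taken and all letters distinct, the only value for A is 8 ⇒ A=8.

Answer: A=8, G=7, K=4, L=1, P=2, Q=0, R=3, S=5, Y=6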